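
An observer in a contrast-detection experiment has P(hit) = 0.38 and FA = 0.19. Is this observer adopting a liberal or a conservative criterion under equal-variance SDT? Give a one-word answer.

conservative

z(H) = -0.305, z(FA) = -0.878
c = −½·(z(H) + z(FA)) = 0.5915
c > 0 → conservative criterion (biased toward responding “no”).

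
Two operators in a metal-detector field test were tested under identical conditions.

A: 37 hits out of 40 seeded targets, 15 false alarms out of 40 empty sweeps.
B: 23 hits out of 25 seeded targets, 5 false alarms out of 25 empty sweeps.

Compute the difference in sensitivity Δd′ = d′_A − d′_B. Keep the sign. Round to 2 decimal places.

A: z(0.9250) = 1.440, z(0.3750) = -0.319, d' = 1.759
B: z(0.9200) = 1.405, z(0.2000) = -0.842, d' = 2.247
Δd' = d'_A − d'_B = 1.759 − 2.247 = -0.488
B has the higher sensitivity.

Δd′ = -0.49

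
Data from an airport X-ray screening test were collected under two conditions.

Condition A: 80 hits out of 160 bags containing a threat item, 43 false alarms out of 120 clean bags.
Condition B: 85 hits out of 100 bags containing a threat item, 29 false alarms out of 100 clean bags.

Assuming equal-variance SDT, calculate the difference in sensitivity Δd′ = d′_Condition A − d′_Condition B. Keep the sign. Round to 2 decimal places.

Δd′ = -1.23

Condition A: z(0.5000) = 0.000, z(0.3583) = -0.363, d' = 0.363
Condition B: z(0.8500) = 1.036, z(0.2900) = -0.553, d' = 1.589
Δd' = d'_Condition A − d'_Condition B = 0.363 − 1.589 = -1.226
Condition B has the higher sensitivity.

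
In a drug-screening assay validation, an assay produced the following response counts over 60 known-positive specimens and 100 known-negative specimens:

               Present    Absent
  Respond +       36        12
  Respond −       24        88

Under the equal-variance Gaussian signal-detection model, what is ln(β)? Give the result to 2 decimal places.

ln β = 0.66

H = 36/60 = 0.6000
FA = 12/100 = 0.1200
Φ⁻¹(0.6000) = 0.253, Φ⁻¹(0.1200) = -1.175
ln β = −½·[z(H)² − z(FA)²] = −0.5 × (0.064 − 1.381) = 0.6585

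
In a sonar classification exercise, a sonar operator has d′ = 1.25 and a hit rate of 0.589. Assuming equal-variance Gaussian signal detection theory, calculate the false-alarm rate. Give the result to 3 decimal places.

false-alarm rate = 0.153

z(hit rate) = z(0.589) = 0.2250
z(FA) = z(H) − d' = 0.2250 − 1.25 = -1.0250
false-alarm rate = Φ(-1.0250) = 0.1527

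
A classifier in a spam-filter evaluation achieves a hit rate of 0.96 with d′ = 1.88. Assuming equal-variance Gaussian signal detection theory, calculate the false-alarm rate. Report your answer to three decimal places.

false-alarm rate = 0.449

z(hit rate) = z(0.96) = 1.7507
z(FA) = z(H) − d' = 1.7507 − 1.88 = -0.1293
false-alarm rate = Φ(-0.1293) = 0.4486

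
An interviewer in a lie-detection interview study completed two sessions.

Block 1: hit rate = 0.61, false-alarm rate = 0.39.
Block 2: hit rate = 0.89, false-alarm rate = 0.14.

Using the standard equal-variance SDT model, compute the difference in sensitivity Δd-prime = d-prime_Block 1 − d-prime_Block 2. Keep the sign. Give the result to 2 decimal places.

Block 1: z(0.61) = 0.279, z(0.39) = -0.279, d' = 0.558
Block 2: z(0.89) = 1.227, z(0.14) = -1.080, d' = 2.307
Δd' = d'_Block 1 − d'_Block 2 = 0.558 − 2.307 = -1.749
Block 2 has the higher sensitivity.

Δd-prime = -1.75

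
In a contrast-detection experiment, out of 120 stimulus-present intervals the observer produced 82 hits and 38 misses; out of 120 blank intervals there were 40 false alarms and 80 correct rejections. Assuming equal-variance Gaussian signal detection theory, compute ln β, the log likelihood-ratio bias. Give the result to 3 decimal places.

ln β = -0.021

H = 82/120 = 0.6833
FA = 40/120 = 0.3333
z(H) = 0.4769
z(FA) = -0.4308
ln β = −½·[z(H)² − z(FA)²] = −0.5 × (0.2274 − 0.1856) = -0.0209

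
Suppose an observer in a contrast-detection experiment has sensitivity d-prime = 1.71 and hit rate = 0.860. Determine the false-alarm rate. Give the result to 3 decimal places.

z(hit rate) = z(0.860) = 1.0803
z(FA) = z(H) − d' = 1.0803 − 1.71 = -0.6297
false-alarm rate = Φ(-0.6297) = 0.2644

false-alarm rate = 0.264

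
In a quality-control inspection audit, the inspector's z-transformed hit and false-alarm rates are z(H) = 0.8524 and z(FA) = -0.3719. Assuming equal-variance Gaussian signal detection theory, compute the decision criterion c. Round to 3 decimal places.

c = −½·[z(H) + z(FA)] = −½·(0.8524 + (-0.3719)) = -0.24025
c < 0: the inspector has a liberal response bias.

c = -0.240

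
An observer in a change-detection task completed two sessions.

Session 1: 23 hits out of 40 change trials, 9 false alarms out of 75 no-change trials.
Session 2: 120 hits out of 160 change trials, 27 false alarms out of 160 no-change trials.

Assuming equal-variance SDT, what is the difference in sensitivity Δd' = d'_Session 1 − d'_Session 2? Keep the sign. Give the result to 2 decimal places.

Session 1: z(0.5750) = 0.189, z(0.1200) = -1.175, d' = 1.364
Session 2: z(0.7500) = 0.674, z(0.1688) = -0.959, d' = 1.633
Δd' = d'_Session 1 − d'_Session 2 = 1.364 − 1.633 = -0.269
Session 2 has the higher sensitivity.

Δd' = -0.27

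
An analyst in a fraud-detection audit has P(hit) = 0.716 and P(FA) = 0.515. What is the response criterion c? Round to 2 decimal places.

c = -0.30

Φ⁻¹(0.716) = 0.571, Φ⁻¹(0.515) = 0.038
c = −½·[z(H) + z(FA)] = −0.5 × (0.571 + 0.038) = -0.3045
c < 0: the analyst has a liberal response bias.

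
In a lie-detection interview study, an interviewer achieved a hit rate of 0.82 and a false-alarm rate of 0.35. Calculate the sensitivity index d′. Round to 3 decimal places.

Φ⁻¹(H) = Φ⁻¹(0.82) = 0.9154
Φ⁻¹(FA) = Φ⁻¹(0.35) = -0.3853
d' = z(H) − z(FA) = 0.9154 − (-0.3853) = 1.3007

d′ = 1.301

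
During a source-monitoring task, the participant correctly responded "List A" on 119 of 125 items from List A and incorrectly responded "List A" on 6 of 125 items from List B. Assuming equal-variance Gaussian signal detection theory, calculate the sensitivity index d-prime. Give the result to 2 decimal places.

H = 119/125 = 0.9520
FA = 6/125 = 0.0480
z(0.9520) = 1.665, z(0.0480) = -1.665
d' = z(H) − z(FA) = 1.665 − (-1.665) = 3.330

d-prime = 3.33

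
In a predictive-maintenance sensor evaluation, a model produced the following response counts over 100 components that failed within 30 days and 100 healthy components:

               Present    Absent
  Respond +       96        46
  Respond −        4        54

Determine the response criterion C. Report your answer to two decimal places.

C = -0.83

H = 96/100 = 0.9600
FA = 46/100 = 0.4600
z(0.9600) = 1.7507, z(0.4600) = -0.1004
c = −½·[z(H) + z(FA)] = −0.5 × (1.7507 + (-0.1004)) = -0.82515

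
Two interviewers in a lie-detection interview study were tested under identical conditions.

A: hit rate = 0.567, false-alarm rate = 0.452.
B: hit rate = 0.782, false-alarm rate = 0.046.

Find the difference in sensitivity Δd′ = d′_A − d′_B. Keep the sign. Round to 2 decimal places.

A: z(0.567) = 0.169, z(0.452) = -0.121, d' = 0.290
B: z(0.782) = 0.779, z(0.046) = -1.685, d' = 2.464
Δd' = d'_A − d'_B = 0.290 − 2.464 = -2.174
B has the higher sensitivity.

Δd′ = -2.17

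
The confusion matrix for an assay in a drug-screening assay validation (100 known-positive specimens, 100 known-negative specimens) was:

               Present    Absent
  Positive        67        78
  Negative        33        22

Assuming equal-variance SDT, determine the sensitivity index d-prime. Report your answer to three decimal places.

d-prime = -0.332

H = 67/100 = 0.6700
FA = 78/100 = 0.7800
Φ⁻¹(H) = Φ⁻¹(0.6700) = 0.4399
Φ⁻¹(FA) = Φ⁻¹(0.7800) = 0.7722
d' = z(H) − z(FA) = 0.4399 − 0.7722 = -0.3323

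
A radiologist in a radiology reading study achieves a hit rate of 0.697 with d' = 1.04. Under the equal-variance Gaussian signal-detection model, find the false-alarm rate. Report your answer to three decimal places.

z(hit rate) = z(0.697) = 0.5158
z(FA) = z(H) − d' = 0.5158 − 1.04 = -0.5242
false-alarm rate = Φ(-0.5242) = 0.3001

false-alarm rate = 0.300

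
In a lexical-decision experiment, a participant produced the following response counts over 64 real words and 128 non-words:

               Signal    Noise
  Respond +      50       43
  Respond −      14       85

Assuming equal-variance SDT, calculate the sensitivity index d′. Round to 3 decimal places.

d′ = 1.200

H = 50/64 = 0.7812
FA = 43/128 = 0.3359
z(0.7812) = 0.7763, z(0.3359) = -0.4237
d' = z(H) − z(FA) = 0.7763 − (-0.4237) = 1.2000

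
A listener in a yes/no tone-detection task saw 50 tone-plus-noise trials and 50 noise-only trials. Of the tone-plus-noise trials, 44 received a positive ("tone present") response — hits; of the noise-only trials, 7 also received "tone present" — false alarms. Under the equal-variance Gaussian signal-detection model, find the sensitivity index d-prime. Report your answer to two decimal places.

H = 44/50 = 0.8800
FA = 7/50 = 0.1400
Φ⁻¹(H) = Φ⁻¹(0.8800) = 1.175
Φ⁻¹(FA) = Φ⁻¹(0.1400) = -1.080
d' = z(H) − z(FA) = 1.175 − (-1.080) = 2.255

d-prime = 2.26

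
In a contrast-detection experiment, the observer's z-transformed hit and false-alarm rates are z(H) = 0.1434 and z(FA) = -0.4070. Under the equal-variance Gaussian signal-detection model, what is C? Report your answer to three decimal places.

c = −½·[z(H) + z(FA)] = −½·(0.1434 + (-0.4070)) = 0.1318

C = 0.132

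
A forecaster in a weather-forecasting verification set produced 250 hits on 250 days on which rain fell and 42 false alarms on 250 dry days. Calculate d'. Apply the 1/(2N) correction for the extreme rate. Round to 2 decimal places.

d' = 3.84

The hit rate is 250/250 = 1, so apply the 1/(2N) correction: H → 1 − 1/(2·250) = 0.99800.
z(H) = z(0.99800) = 2.878
z(FA) = z(0.16800) = -0.962
d' = 2.878 − (-0.962) = 3.840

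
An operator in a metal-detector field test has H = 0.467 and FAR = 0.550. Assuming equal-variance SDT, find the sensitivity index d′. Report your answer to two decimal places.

z(0.467) = -0.083, z(0.550) = 0.126
d' = z(H) − z(FA) = -0.083 − 0.126 = -0.209

d′ = -0.21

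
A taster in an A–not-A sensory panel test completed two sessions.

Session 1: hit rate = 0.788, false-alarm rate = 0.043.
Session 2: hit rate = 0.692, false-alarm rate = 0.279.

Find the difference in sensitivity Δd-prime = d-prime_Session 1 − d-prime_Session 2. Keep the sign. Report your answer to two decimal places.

Δd-prime = 1.43

Session 1: z(0.788) = 0.800, z(0.043) = -1.717, d' = 2.517
Session 2: z(0.692) = 0.502, z(0.279) = -0.586, d' = 1.088
Δd' = d'_Session 1 − d'_Session 2 = 2.517 − 1.088 = 1.429
Session 1 has the higher sensitivity.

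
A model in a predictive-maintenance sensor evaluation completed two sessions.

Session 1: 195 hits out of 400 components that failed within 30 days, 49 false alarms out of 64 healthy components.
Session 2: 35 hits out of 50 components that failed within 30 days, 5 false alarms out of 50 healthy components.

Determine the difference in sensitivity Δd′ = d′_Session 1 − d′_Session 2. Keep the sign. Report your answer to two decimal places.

Session 1: z(0.4875) = -0.031, z(0.7656) = 0.724, d' = -0.755
Session 2: z(0.7000) = 0.524, z(0.1000) = -1.282, d' = 1.806
Δd' = d'_Session 1 − d'_Session 2 = -0.755 − 1.806 = -2.561
Session 2 has the higher sensitivity.

Δd′ = -2.56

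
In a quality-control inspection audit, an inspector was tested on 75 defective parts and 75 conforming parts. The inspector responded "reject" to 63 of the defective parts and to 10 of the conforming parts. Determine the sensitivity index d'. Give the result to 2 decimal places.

H = 63/75 = 0.8400
FA = 10/75 = 0.1333
z(0.8400) = 0.994, z(0.1333) = -1.111
d' = z(H) − z(FA) = 0.994 − (-1.111) = 2.105

d' = 2.11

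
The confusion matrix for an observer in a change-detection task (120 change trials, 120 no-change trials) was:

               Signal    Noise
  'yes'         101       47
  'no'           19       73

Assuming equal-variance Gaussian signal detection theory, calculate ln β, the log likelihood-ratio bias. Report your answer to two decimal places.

ln β = -0.46

H = 101/120 = 0.8417
FA = 47/120 = 0.3917
Φ⁻¹(H) = 1.001
Φ⁻¹(FA) = -0.275
ln β = −½·[z(H)² − z(FA)²] = −0.5 × (1.002 − 0.076) = -0.463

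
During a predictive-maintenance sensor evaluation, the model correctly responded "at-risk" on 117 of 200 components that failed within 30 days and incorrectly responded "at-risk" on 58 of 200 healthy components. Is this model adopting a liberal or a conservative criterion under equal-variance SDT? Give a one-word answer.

conservative

z(H) = 0.215, z(FA) = -0.553
c = −½·(z(H) + z(FA)) = 0.169
c > 0 → conservative criterion (biased toward responding “no”).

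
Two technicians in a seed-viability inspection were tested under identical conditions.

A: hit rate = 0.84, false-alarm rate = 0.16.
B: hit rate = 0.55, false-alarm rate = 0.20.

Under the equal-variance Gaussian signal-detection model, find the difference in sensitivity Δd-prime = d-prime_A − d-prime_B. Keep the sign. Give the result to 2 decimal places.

A: z(0.84) = 0.994, z(0.16) = -0.994, d' = 1.988
B: z(0.55) = 0.126, z(0.20) = -0.842, d' = 0.968
Δd' = d'_A − d'_B = 1.988 − 0.968 = 1.020
A has the higher sensitivity.

Δd-prime = 1.02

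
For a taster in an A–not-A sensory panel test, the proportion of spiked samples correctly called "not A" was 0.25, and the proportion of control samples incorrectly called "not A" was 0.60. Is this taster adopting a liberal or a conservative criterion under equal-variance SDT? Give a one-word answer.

z(H) = -0.674, z(FA) = 0.253
c = −½·(z(H) + z(FA)) = 0.2105
c > 0 → conservative criterion (biased toward responding “no”).

conservative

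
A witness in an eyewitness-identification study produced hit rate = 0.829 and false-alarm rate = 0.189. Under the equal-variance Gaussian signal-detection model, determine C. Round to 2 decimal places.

Φ⁻¹(H) = Φ⁻¹(0.829) = 0.9502
Φ⁻¹(FA) = Φ⁻¹(0.189) = -0.8816
c = −½·[z(H) + z(FA)] = −0.5 × (0.9502 + (-0.8816)) = -0.0343
c < 0: the witness has a liberal response bias.

C = -0.03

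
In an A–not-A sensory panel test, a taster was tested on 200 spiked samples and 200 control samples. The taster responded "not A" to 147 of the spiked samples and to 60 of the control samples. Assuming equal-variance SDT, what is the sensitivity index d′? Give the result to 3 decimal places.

H = 147/200 = 0.7350
FA = 60/200 = 0.3000
z(0.7350) = 0.6280, z(0.3000) = -0.5244
d' = z(H) − z(FA) = 0.6280 − (-0.5244) = 1.1524

d′ = 1.152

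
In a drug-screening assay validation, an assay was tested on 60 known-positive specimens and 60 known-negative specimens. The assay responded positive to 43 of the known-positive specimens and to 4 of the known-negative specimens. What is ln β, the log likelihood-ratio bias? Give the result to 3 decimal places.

H = 43/60 = 0.7167
FA = 4/60 = 0.0667
z(H) = 0.5731
z(FA) = -1.5008
ln β = −½·[z(H)² − z(FA)²] = −0.5 × (0.3284 − 2.2524) = 0.9620

ln β = 0.962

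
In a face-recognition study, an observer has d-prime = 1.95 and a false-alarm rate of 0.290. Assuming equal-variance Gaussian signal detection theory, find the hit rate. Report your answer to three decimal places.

hit rate = 0.919

z(false-alarm rate) = z(0.290) = -0.5534
z(H) = z(FA) + d' = -0.5534 + 1.95 = 1.3966
hit rate = Φ(1.3966) = 0.9187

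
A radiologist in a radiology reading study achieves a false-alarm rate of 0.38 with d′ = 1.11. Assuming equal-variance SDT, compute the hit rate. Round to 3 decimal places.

z(false-alarm rate) = z(0.38) = -0.3055
z(H) = z(FA) + d' = -0.3055 + 1.11 = 0.8045
hit rate = Φ(0.8045) = 0.7894

hit rate = 0.789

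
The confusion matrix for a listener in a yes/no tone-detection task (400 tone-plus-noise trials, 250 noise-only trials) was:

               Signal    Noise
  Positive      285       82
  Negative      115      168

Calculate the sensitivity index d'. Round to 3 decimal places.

d' = 1.006

H = 285/400 = 0.7125
FA = 82/250 = 0.3280
z(0.7125) = 0.5607, z(0.3280) = -0.4454
d' = z(H) − z(FA) = 0.5607 − (-0.4454) = 1.0061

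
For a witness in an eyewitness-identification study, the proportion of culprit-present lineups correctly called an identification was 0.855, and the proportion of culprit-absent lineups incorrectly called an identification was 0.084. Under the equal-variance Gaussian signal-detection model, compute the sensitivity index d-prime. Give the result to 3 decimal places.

Φ⁻¹(H) = 1.0581
Φ⁻¹(FA) = -1.3787
d' = z(H) − z(FA) = 1.0581 − (-1.3787) = 2.4368

d-prime = 2.437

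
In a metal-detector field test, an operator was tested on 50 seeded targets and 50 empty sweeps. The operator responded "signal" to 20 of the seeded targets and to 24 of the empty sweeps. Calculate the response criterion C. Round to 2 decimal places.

C = 0.15

H = 20/50 = 0.4000
FA = 24/50 = 0.4800
z(0.4000) = -0.2533, z(0.4800) = -0.0502
c = −½·[z(H) + z(FA)] = −0.5 × (-0.2533 + (-0.0502)) = 0.15175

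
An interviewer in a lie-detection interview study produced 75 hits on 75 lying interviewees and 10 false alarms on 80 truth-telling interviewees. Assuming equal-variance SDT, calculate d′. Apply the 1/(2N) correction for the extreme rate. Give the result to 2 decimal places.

d′ = 3.63

The hit rate is 75/75 = 1, so apply the 1/(2N) correction: H → 1 − 1/(2·75) = 0.99333.
z(H) = z(0.99333) = 2.475
z(FA) = z(0.12500) = -1.150
d' = 2.475 − (-1.150) = 3.625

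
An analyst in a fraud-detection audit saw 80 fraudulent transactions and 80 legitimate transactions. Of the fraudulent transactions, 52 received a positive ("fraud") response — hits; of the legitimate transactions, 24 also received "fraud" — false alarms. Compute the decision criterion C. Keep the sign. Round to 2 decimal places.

C = 0.07

H = 52/80 = 0.6500
FA = 24/80 = 0.3000
Φ⁻¹(H) = Φ⁻¹(0.6500) = 0.385
Φ⁻¹(FA) = Φ⁻¹(0.3000) = -0.524
c = −½·[z(H) + z(FA)] = −0.5 × (0.385 + (-0.524)) = 0.0695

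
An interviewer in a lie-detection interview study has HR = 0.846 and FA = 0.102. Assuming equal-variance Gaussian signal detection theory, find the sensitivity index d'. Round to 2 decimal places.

d' = 2.29

z(H) = z(0.846) = 1.019
z(FA) = z(0.102) = -1.270
d' = z(H) − z(FA) = 1.019 − (-1.270) = 2.289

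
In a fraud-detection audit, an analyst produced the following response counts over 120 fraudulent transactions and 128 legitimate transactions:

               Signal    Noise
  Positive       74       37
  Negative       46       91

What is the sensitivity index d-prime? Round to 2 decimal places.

H = 74/120 = 0.6167
FA = 37/128 = 0.2891
z(H) = z(0.6167) = 0.2968
z(FA) = z(0.2891) = -0.5560
d' = z(H) − z(FA) = 0.2968 − (-0.5560) = 0.8528

d-prime = 0.85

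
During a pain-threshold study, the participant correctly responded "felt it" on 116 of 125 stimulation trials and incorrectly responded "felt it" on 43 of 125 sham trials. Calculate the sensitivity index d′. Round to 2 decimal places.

d′ = 1.86

H = 116/125 = 0.9280
FA = 43/125 = 0.3440
z(H) = 1.4611
z(FA) = -0.4016
d' = z(H) − z(FA) = 1.4611 − (-0.4016) = 1.8627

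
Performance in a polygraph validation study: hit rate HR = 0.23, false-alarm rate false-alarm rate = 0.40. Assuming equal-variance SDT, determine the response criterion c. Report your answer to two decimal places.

c = 0.50

z(H) = -0.7388
z(FA) = -0.2533
c = −½·[z(H) + z(FA)] = −0.5 × (-0.7388 + (-0.2533)) = 0.49605
c > 0: the examiner has a conservative response bias.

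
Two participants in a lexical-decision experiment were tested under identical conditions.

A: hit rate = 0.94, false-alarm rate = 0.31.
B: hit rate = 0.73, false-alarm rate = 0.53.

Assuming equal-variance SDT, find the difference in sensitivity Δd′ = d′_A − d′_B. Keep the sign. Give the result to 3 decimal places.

Δd′ = 1.513

A: z(0.94) = 1.5548, z(0.31) = -0.4959, d' = 2.0507
B: z(0.73) = 0.6128, z(0.53) = 0.0753, d' = 0.5375
Δd' = d'_A − d'_B = 2.0507 − 0.5375 = 1.5132
A has the higher sensitivity.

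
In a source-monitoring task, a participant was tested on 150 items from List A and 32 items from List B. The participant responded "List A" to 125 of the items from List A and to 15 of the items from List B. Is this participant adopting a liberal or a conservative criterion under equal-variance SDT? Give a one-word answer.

liberal

z(H) = 0.967, z(FA) = -0.078
c = −½·(z(H) + z(FA)) = -0.4445
c < 0 → liberal criterion (biased toward responding “yes”).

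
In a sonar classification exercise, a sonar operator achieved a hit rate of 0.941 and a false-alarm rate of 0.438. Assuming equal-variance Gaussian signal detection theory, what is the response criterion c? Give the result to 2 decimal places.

z(H) = z(0.941) = 1.5632
z(FA) = z(0.438) = -0.1560
c = −½·[z(H) + z(FA)] = −0.5 × (1.5632 + (-0.1560)) = -0.7036

c = -0.70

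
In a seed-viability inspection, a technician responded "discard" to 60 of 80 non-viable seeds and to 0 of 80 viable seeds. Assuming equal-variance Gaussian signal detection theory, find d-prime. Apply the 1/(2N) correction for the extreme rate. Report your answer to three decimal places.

d-prime = 3.172

The false-alarm rate is 0/80 = 0, so apply the 1/(2N) correction: FA → 1/(2·80) = 0.00625.
z(H) = z(0.75000) = 0.6745
z(FA) = z(0.00625) = -2.4977
d' = 0.6745 − (-2.4977) = 3.1722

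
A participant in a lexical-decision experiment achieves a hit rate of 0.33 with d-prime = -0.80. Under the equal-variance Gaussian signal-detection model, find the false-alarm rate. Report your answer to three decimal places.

false-alarm rate = 0.641

z(hit rate) = z(0.33) = -0.4399
z(FA) = z(H) − d' = -0.4399 − (-0.80) = 0.3601
false-alarm rate = Φ(0.3601) = 0.6406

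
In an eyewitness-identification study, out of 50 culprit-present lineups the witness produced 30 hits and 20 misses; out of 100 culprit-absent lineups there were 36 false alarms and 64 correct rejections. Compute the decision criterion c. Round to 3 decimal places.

H = 30/50 = 0.6000
FA = 36/100 = 0.3600
Φ⁻¹(H) = 0.2533
Φ⁻¹(FA) = -0.3585
c = −½·[z(H) + z(FA)] = −0.5 × (0.2533 + (-0.3585)) = 0.0526
c > 0: the witness has a conservative response bias.

c = 0.053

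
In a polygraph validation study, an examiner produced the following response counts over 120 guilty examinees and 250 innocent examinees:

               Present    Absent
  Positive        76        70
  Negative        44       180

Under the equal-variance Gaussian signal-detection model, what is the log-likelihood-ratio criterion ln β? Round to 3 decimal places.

H = 76/120 = 0.6333
FA = 70/250 = 0.2800
Φ⁻¹(H) = 0.3406
Φ⁻¹(FA) = -0.5828
ln β = −½·[z(H)² − z(FA)²] = −0.5 × (0.1160 − 0.3397) = 0.11185

ln β = 0.112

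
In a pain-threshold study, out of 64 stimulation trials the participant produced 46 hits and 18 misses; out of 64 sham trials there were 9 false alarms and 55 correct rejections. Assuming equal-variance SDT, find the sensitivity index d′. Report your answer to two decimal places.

d′ = 1.66

H = 46/64 = 0.7188
FA = 9/64 = 0.1406
z(H) = z(0.7188) = 0.5793
z(FA) = z(0.1406) = -1.0776
d' = z(H) − z(FA) = 0.5793 − (-1.0776) = 1.6569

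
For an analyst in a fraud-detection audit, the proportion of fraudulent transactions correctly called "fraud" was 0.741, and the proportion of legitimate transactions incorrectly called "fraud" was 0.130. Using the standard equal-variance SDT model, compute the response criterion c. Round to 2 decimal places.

z(H) = z(0.741) = 0.6464
z(FA) = z(0.130) = -1.1264
c = −½·[z(H) + z(FA)] = −0.5 × (0.6464 + (-1.1264)) = 0.2400
c > 0: the analyst has a conservative response bias.

c = 0.24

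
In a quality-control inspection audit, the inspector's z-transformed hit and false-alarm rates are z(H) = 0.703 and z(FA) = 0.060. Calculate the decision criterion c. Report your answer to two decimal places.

c = −½·[z(H) + z(FA)] = −½·(0.703 + 0.060) = -0.3815

c = -0.38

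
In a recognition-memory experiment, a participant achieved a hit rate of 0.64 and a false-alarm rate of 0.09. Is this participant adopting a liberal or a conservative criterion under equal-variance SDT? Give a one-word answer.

z(H) = 0.358, z(FA) = -1.341
c = −½·(z(H) + z(FA)) = 0.4915
c > 0 → conservative criterion (biased toward responding “no”).

conservative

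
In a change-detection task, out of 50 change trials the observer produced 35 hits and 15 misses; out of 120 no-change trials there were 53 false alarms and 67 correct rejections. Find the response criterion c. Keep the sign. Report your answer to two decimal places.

c = -0.19

H = 35/50 = 0.7000
FA = 53/120 = 0.4417
Φ⁻¹(H) = 0.524
Φ⁻¹(FA) = -0.147
c = −½·[z(H) + z(FA)] = −0.5 × (0.524 + (-0.147)) = -0.1885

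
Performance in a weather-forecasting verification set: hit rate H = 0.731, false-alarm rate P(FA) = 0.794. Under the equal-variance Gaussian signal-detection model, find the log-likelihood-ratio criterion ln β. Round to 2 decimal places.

z(H) = z(0.731) = 0.616
z(FA) = z(0.794) = 0.820
ln β = −½·[z(H)² − z(FA)²] = −0.5 × (0.379 − 0.672) = 0.1465

ln β = 0.15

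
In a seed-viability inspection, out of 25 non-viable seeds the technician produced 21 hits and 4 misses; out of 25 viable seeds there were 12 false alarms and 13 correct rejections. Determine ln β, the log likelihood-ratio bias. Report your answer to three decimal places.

ln β = -0.493

H = 21/25 = 0.8400
FA = 12/25 = 0.4800
z(0.8400) = 0.9945, z(0.4800) = -0.0502
ln β = −½·[z(H)² − z(FA)²] = −0.5 × (0.9890 − 0.0025) = -0.49325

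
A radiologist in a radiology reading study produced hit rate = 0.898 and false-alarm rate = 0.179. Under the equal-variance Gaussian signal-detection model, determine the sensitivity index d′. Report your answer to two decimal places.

d′ = 2.19

z(H) = 1.2702
z(FA) = -0.9192
d' = z(H) − z(FA) = 1.2702 − (-0.9192) = 2.1894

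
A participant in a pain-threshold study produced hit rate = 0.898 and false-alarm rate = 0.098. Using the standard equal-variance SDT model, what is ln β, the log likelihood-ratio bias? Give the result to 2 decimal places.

z(H) = z(0.898) = 1.270
z(FA) = z(0.098) = -1.293
ln β = −½·[z(H)² − z(FA)²] = −0.5 × (1.613 − 1.672) = 0.0295

ln β = 0.03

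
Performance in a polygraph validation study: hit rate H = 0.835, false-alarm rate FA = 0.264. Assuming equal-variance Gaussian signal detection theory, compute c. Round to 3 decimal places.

z(H) = 0.9741
z(FA) = -0.6311
c = −½·[z(H) + z(FA)] = −0.5 × (0.9741 + (-0.6311)) = -0.1715
c < 0: the examiner has a liberal response bias.

c = -0.172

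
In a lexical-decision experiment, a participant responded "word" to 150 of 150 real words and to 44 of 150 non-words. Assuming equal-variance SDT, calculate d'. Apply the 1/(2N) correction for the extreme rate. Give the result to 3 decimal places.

d' = 3.257

The hit rate is 150/150 = 1, so apply the 1/(2N) correction: H → 1 − 1/(2·150) = 0.99667.
z(H) = z(0.99667) = 2.7134
z(FA) = z(0.29333) = -0.5437
d' = 2.7134 − (-0.5437) = 3.2571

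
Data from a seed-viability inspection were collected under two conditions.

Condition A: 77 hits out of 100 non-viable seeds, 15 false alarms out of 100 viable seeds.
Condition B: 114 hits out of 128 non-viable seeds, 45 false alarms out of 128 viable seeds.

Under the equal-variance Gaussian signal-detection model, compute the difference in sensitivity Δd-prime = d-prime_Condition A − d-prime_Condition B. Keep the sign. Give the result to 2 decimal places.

Condition A: z(0.7700) = 0.739, z(0.1500) = -1.036, d' = 1.775
Condition B: z(0.8906) = 1.230, z(0.3516) = -0.381, d' = 1.611
Δd' = d'_Condition A − d'_Condition B = 1.775 − 1.611 = 0.164
Condition A has the higher sensitivity.

Δd-prime = 0.16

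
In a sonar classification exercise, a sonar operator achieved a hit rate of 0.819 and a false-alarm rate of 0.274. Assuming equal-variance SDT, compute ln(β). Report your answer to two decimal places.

ln β = -0.24

z(0.819) = 0.912, z(0.274) = -0.601
ln β = −½·[z(H)² − z(FA)²] = −0.5 × (0.832 − 0.361) = -0.2355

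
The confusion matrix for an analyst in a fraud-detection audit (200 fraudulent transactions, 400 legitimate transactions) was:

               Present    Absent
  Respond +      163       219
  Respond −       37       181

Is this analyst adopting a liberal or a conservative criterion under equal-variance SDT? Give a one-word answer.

z(H) = 0.896, z(FA) = 0.119
c = −½·(z(H) + z(FA)) = -0.5075
c < 0 → liberal criterion (biased toward responding “yes”).

liberal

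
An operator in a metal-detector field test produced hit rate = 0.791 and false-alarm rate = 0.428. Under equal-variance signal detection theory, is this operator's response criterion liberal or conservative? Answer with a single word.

liberal

z(H) = 0.810, z(FA) = -0.181
c = −½·(z(H) + z(FA)) = -0.3145
c < 0 → liberal criterion (biased toward responding “yes”).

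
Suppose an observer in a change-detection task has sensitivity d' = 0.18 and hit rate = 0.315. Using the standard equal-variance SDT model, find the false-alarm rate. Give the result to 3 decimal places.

z(hit rate) = z(0.315) = -0.4817
z(FA) = z(H) − d' = -0.4817 − 0.18 = -0.6617
false-alarm rate = Φ(-0.6617) = 0.2541

false-alarm rate = 0.254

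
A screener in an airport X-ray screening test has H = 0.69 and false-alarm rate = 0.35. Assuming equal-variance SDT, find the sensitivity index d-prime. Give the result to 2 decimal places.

z(H) = z(0.69) = 0.4959
z(FA) = z(0.35) = -0.3853
d' = z(H) − z(FA) = 0.4959 − (-0.3853) = 0.8812

d-prime = 0.88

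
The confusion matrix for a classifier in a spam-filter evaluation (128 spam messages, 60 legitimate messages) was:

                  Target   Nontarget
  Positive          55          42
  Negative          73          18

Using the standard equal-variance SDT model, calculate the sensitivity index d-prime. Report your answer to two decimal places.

H = 55/128 = 0.4297
FA = 42/60 = 0.7000
z(H) = z(0.4297) = -0.1771
z(FA) = z(0.7000) = 0.5244
d' = z(H) − z(FA) = -0.1771 − 0.5244 = -0.7015

d-prime = -0.70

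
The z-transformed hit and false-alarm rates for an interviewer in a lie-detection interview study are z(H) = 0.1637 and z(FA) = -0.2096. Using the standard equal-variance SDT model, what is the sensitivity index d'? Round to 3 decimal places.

d' = z(H) − z(FA) = 0.1637 − (-0.2096) = 0.3733

d' = 0.373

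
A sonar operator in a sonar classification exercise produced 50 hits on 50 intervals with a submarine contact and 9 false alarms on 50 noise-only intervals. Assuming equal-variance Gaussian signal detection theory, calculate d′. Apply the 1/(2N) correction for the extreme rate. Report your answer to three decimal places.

The hit rate is 50/50 = 1, so apply the 1/(2N) correction: H → 1 − 1/(2·50) = 0.99000.
z(H) = z(0.99000) = 2.3263
z(FA) = z(0.18000) = -0.9154
d' = 2.3263 − (-0.9154) = 3.2417

d′ = 3.242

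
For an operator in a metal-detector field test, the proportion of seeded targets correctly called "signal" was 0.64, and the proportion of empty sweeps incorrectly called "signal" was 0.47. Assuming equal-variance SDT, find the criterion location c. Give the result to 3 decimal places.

c = -0.142

z(H) = z(0.64) = 0.3585
z(FA) = z(0.47) = -0.0753
c = −½·[z(H) + z(FA)] = −0.5 × (0.3585 + (-0.0753)) = -0.1416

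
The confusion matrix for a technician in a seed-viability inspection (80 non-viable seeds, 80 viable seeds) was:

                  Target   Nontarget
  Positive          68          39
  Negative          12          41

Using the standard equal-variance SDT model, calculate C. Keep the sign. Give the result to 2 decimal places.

H = 68/80 = 0.8500
FA = 39/80 = 0.4875
z(H) = z(0.8500) = 1.0364
z(FA) = z(0.4875) = -0.0313
c = −½·[z(H) + z(FA)] = −0.5 × (1.0364 + (-0.0313)) = -0.50255
c < 0: the technician has a liberal response bias.

C = -0.50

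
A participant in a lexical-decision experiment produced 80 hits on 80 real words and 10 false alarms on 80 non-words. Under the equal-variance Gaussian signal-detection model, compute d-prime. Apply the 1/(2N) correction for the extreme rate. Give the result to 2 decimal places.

The hit rate is 80/80 = 1, so apply the 1/(2N) correction: H → 1 − 1/(2·80) = 0.99375.
z(H) = z(0.99375) = 2.498
z(FA) = z(0.12500) = -1.150
d' = 2.498 − (-1.150) = 3.648

d-prime = 3.65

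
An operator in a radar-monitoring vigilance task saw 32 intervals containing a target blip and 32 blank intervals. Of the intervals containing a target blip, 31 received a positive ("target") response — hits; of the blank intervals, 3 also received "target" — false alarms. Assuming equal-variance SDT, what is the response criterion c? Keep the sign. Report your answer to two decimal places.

c = -0.27

H = 31/32 = 0.9688
FA = 3/32 = 0.0938
z(0.9688) = 1.8634, z(0.0938) = -1.3177
c = −½·[z(H) + z(FA)] = −0.5 × (1.8634 + (-1.3177)) = -0.27285
c < 0: the operator has a liberal response bias.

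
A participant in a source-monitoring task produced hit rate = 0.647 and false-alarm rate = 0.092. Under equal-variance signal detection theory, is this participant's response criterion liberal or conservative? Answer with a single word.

z(H) = 0.377, z(FA) = -1.329
c = −½·(z(H) + z(FA)) = 0.476
c > 0 → conservative criterion (biased toward responding “no”).

conservative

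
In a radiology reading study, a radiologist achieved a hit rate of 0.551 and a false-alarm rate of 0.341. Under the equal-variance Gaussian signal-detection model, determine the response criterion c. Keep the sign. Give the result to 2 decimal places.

z(H) = z(0.551) = 0.1282
z(FA) = z(0.341) = -0.4097
c = −½·[z(H) + z(FA)] = −0.5 × (0.1282 + (-0.4097)) = 0.14075
c > 0: the radiologist has a conservative response bias.

c = 0.14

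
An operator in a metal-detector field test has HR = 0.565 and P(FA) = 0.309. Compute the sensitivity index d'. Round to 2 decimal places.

d' = 0.66

z(0.565) = 0.164, z(0.309) = -0.499
d' = z(H) − z(FA) = 0.164 − (-0.499) = 0.663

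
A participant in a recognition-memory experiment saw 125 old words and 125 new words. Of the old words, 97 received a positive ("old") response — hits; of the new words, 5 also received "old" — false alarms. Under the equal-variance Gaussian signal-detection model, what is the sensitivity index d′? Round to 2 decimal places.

H = 97/125 = 0.7760
FA = 5/125 = 0.0400
z(H) = z(0.7760) = 0.759
z(FA) = z(0.0400) = -1.751
d' = z(H) − z(FA) = 0.759 − (-1.751) = 2.510

d′ = 2.51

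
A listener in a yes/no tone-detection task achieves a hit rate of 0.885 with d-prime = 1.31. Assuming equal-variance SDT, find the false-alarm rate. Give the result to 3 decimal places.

z(hit rate) = z(0.885) = 1.2004
z(FA) = z(H) − d' = 1.2004 − 1.31 = -0.1096
false-alarm rate = Φ(-0.1096) = 0.4564

false-alarm rate = 0.456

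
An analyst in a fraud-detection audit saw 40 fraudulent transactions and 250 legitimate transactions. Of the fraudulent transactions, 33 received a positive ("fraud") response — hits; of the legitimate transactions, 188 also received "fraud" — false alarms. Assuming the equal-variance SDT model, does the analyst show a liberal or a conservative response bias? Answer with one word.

liberal

z(H) = 0.935, z(FA) = 0.681
c = −½·(z(H) + z(FA)) = -0.808
c < 0 → liberal criterion (biased toward responding “yes”).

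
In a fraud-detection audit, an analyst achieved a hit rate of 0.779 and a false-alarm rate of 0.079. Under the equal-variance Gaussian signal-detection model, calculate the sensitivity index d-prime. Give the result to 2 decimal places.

d-prime = 2.18

z(0.779) = 0.7688, z(0.079) = -1.4118
d' = z(H) − z(FA) = 0.7688 − (-1.4118) = 2.1806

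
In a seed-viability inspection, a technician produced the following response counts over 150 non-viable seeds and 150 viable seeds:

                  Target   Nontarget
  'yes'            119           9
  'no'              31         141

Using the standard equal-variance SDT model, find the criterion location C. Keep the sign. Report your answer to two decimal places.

H = 119/150 = 0.7933
FA = 9/150 = 0.0600
Φ⁻¹(H) = Φ⁻¹(0.7933) = 0.818
Φ⁻¹(FA) = Φ⁻¹(0.0600) = -1.555
c = −½·[z(H) + z(FA)] = −0.5 × (0.818 + (-1.555)) = 0.3685

C = 0.37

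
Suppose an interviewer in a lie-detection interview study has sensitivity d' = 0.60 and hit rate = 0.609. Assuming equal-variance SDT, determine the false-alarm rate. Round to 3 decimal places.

false-alarm rate = 0.373

z(hit rate) = z(0.609) = 0.2767
z(FA) = z(H) − d' = 0.2767 − 0.60 = -0.3233
false-alarm rate = Φ(-0.3233) = 0.3732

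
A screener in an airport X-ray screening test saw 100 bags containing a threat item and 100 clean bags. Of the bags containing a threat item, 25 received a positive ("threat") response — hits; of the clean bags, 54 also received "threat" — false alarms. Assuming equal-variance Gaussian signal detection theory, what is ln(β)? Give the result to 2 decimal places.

H = 25/100 = 0.2500
FA = 54/100 = 0.5400
z(0.2500) = -0.674, z(0.5400) = 0.100
ln β = −½·[z(H)² − z(FA)²] = −0.5 × (0.454 − 0.010) = -0.222

ln β = -0.22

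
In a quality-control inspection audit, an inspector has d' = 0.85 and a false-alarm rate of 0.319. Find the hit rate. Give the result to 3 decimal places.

z(false-alarm rate) = z(0.319) = -0.4705
z(H) = z(FA) + d' = -0.4705 + 0.85 = 0.3795
hit rate = Φ(0.3795) = 0.6478

hit rate = 0.648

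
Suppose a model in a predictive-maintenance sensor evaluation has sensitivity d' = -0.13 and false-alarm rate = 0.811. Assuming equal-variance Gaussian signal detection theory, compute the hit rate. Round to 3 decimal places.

z(false-alarm rate) = z(0.811) = 0.8816
z(H) = z(FA) + d' = 0.8816 + (-0.13) = 0.7516
hit rate = Φ(0.7516) = 0.7739

hit rate = 0.774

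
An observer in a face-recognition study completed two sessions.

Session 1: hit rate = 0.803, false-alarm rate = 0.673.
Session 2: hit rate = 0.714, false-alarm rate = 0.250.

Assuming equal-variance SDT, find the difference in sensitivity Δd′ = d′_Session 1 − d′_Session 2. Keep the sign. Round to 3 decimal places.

Δd′ = -0.835

Session 1: z(0.803) = 0.8524, z(0.673) = 0.4482, d' = 0.4042
Session 2: z(0.714) = 0.5651, z(0.250) = -0.6745, d' = 1.2396
Δd' = d'_Session 1 − d'_Session 2 = 0.4042 − 1.2396 = -0.8354
Session 2 has the higher sensitivity.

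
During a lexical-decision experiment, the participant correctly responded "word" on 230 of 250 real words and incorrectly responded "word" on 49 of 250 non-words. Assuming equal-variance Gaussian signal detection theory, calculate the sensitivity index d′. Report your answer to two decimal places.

H = 230/250 = 0.9200
FA = 49/250 = 0.1960
z(H) = 1.405
z(FA) = -0.856
d' = z(H) − z(FA) = 1.405 − (-0.856) = 2.261

d′ = 2.26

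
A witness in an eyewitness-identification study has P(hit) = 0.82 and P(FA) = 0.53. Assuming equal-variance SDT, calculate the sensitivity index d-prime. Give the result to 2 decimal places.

Φ⁻¹(H) = 0.9154
Φ⁻¹(FA) = 0.0753
d' = z(H) − z(FA) = 0.9154 − 0.0753 = 0.8401

d-prime = 0.84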